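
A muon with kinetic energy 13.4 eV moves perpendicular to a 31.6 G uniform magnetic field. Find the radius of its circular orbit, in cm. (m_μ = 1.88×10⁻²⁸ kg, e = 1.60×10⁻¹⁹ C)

Convert the energy: K = 13.4 eV = 2.14×10^-18 J.
v = √(2K/m) = √(2·2.14×10^-18/1.88×10^-28) = 1.51×10^5 m/s.
r = mv/(qB) = (1.88×10^-28)(1.51×10^5) / [(1×1.60×10^-19)(3.16×10^-3)] = 0.0562 m.

r ≈ 5.62 cm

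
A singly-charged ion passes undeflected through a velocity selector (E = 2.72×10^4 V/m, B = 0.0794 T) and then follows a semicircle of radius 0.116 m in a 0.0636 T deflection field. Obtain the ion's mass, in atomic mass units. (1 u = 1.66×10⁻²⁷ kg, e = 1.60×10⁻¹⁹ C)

v = E/B₁ = 3.43×10^5 m/s.
From r = mv/(qB₂), m = qB₂r/v = (1×1.60×10^-19)(0.0636)(0.116) / (3.43×10^5) = 3.45×10^-27 kg.
In atomic mass units: m = 3.45×10^-27 / 1.66×10^-27 = 2.08 u.

m ≈ 2.08 u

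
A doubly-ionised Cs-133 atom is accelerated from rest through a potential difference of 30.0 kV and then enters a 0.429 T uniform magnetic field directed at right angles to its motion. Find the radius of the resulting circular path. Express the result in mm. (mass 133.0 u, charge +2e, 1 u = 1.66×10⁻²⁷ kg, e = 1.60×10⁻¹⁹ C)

r ≈ 474 mm

The kinetic energy gained is K = qV = (2×1.60×10^-19)(3.00×10^4) = 9.60×10^-15 J.
v = √(2K/m) = 2.95×10^5 m/s.
r = mv/(qB) = (2.21×10^-25)(2.95×10^5) / [(2×1.60×10^-19)(0.429)] = 0.474 m.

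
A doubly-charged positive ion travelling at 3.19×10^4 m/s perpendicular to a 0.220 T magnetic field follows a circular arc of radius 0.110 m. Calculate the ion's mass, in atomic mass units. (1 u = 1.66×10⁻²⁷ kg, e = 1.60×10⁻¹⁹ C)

qvB = mv²/r ⇒ m = qBr/v.
m = (2×1.60×10^-19)(0.220)(0.110) / (3.19×10^4) = 2.43×10^-25 kg = 146 u.

m ≈ 146 u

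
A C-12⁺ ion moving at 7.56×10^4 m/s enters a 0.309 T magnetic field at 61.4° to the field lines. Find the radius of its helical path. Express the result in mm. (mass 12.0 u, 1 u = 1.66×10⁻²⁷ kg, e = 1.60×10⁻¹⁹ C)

Only the perpendicular component v⊥ = v sin61.4° = 6.64×10^4 m/s is bent by the field.
r = m v⊥ /(qB) = (1.99×10^-26)(6.64×10^4) / [(1×1.60×10^-19)(0.309)] = 0.0267 m.

r ≈ 26.7 mm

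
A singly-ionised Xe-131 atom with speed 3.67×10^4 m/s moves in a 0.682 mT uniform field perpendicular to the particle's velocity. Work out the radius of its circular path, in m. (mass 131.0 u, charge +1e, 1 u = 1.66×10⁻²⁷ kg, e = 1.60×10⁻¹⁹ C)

The magnetic force provides the centripetal force: qvB = mv²/r, so r = mv/(qB).
r = (2.17×10^-25 kg)(3.67×10^4 m/s) / [(1×1.60×10^-19 C)(6.82×10^-4 T)] = 73.1 m.

r ≈ 73.1 m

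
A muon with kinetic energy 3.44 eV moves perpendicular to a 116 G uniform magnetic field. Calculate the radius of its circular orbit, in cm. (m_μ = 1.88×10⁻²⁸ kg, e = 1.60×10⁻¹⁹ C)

Convert the energy: K = 3.44 eV = 5.50×10^-19 J.
v = √(2K/m) = √(2·5.50×10^-19/1.88×10^-28) = 7.65×10^4 m/s.
r = mv/(qB) = (1.88×10^-28)(7.65×10^4) / [(1×1.60×10^-19)(0.0116)] = 7.75×10^-3 m.

r ≈ 0.775 cm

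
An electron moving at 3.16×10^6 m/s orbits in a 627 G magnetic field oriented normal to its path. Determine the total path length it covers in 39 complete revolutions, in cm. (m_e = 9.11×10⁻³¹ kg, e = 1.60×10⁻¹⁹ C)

L ≈ 7.03 cm

r = mv/(qB) = 2.87×10^-4 m, so one revolution covers 2πr = 1.80×10^-3 m.
In 39 revolutions: L = 39·2πr = 0.0703 m.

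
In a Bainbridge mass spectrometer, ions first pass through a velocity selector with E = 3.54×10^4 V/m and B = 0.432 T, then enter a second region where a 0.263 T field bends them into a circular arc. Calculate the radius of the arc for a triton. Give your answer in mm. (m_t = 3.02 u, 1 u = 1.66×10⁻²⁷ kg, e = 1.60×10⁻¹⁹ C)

The selector passes v = E/B = 3.54×10^4/0.432 = 8.19×10^4 m/s.
In the deflection region, r = mv/(qB₂) = (5.01×10^-27)(8.19×10^4) / [(1×1.60×10^-19)(0.263)] = 9.76×10^-3 m.

r ≈ 9.76 mm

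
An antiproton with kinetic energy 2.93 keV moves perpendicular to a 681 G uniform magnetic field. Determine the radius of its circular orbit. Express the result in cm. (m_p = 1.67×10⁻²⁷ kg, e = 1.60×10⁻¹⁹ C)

r ≈ 11.5 cm

Convert the energy: K = 2.93 keV = 4.69×10^-16 J.
v = √(2K/m) = √(2·4.69×10^-16/1.67×10^-27) = 7.49×10^5 m/s.
r = mv/(qB) = (1.67×10^-27)(7.49×10^5) / [(1×1.60×10^-19)(0.0681)] = 0.115 m.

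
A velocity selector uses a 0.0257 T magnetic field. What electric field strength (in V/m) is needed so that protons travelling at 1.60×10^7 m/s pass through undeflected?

qE = qvB ⇒ E = vB = (1.60×10^7)(0.0257) = 4.11×10^5 V/m.

E ≈ 4.11×10^5 V/m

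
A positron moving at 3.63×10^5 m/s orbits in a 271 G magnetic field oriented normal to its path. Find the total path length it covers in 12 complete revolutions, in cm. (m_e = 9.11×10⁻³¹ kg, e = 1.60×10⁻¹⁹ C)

r = mv/(qB) = 7.63×10^-5 m, so one revolution covers 2πr = 4.79×10^-4 m.
In 12 revolutions: L = 12·2πr = 5.75×10^-3 m.

L ≈ 0.575 cm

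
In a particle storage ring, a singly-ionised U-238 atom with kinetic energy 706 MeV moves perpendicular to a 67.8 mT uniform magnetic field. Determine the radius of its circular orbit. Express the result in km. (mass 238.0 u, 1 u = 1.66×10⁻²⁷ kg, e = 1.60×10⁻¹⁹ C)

Convert the energy: K = 706 MeV = 1.13×10^-10 J.
v = √(2K/m) = √(2·1.13×10^-10/3.95×10^-25) = 2.39×10^7 m/s.
r = mv/(qB) = (3.95×10^-25)(2.39×10^7) / [(1×1.60×10^-19)(0.0678)] = 871 m.

r ≈ 0.871 km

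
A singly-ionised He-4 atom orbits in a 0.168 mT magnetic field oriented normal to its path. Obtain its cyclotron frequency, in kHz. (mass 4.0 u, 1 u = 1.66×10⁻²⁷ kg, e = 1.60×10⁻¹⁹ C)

f = qB/(2πm) = (1×1.60×10^-19)(1.68×10^-4) / [2π(6.64×10^-27)] = 644 Hz.

f ≈ 0.644 kHz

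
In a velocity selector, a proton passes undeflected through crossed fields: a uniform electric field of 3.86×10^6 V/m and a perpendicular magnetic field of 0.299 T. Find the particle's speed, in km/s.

For zero net force, qE = qvB, so v = E/B.
v = (3.86×10^6) / (0.299) = 1.29×10^7 m/s.

v ≈ 12900 km/s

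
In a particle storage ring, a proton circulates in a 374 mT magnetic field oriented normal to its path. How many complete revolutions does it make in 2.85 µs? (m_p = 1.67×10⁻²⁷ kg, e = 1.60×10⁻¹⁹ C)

N = 16

T = 2πm/(qB) = 2π(1.67×10^-27) / [(1×1.60×10^-19)(0.374)] = 1.7535×10^-7 s.
N = t/T = 2.85×10^-6 / 1.7535×10^-7 ≈ 16.25, so 16 complete revolutions.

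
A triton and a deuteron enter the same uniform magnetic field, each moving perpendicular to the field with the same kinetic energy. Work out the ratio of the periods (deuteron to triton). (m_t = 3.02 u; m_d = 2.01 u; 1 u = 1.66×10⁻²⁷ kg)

ratio ≈ 0.666

T = 2πm/(qB) is independent of speed, so T₂/T₁ = (m₂/q₂)/(m₁/q₁).
T_{deuteron}/T_{triton} = (3.34×10^-27/1e) / (5.01×10^-27/1e) = 0.666.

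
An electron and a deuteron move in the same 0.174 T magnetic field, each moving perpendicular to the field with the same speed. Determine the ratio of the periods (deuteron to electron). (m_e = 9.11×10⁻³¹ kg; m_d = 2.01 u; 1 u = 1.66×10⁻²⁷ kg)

ratio ≈ 3660

T = 2πm/(qB) is independent of speed, so T₂/T₁ = (m₂/q₂)/(m₁/q₁).
T_{deuteron}/T_{electron} = (3.34×10^-27/1e) / (9.11×10^-31/1e) = 3660.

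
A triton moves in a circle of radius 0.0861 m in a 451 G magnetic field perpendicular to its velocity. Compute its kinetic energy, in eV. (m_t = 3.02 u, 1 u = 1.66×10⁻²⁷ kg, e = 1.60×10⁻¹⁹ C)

v = qBr/m = (1×1.60×10^-19)(0.0451)(0.0861) / (5.01×10^-27) = 1.24×10^5 m/s.
K = ½mv² = 0.5·(5.01×10^-27)·(1.24×10^5)² = 3.85×10^-17 J = 241 eV.

K ≈ 241 eV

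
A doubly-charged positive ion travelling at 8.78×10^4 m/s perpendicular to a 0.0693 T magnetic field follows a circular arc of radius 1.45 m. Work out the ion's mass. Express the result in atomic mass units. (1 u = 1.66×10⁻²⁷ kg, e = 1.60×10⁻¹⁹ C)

m ≈ 221 u

qvB = mv²/r ⇒ m = qBr/v.
m = (2×1.60×10^-19)(0.0693)(1.45) / (8.78×10^4) = 3.66×10^-25 kg = 221 u.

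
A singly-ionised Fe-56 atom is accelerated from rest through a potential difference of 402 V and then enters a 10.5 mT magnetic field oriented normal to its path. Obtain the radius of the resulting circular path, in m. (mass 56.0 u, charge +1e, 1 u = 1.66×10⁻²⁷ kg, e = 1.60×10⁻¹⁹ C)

The kinetic energy gained is K = qV = (1×1.60×10^-19)(402) = 6.43×10^-17 J.
v = √(2K/m) = 3.72×10^4 m/s.
r = mv/(qB) = (9.30×10^-26)(3.72×10^4) / [(1×1.60×10^-19)(0.0105)] = 2.06 m.

r ≈ 2.06 m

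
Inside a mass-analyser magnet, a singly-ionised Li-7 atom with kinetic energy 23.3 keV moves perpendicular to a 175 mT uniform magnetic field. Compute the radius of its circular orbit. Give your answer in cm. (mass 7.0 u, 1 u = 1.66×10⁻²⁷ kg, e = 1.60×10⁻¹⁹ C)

r ≈ 33.2 cm

Convert the energy: K = 23.3 keV = 3.73×10^-15 J.
v = √(2K/m) = √(2·3.73×10^-15/1.16×10^-26) = 8.01×10^5 m/s.
r = mv/(qB) = (1.16×10^-26)(8.01×10^5) / [(1×1.60×10^-19)(0.175)] = 0.332 m.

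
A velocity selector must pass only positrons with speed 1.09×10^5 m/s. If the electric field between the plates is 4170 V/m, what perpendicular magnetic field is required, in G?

qE = qvB ⇒ B = E/v = (4170) / (1.09×10^5) = 0.0383 T.

B ≈ 383 G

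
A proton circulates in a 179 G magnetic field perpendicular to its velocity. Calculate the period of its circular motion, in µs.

The cyclotron period is independent of speed: T = 2πm/(qB).
T = 2π(1.67×10^-27) / [(1×1.60×10^-19)(0.0179)] = 3.66×10^-6 s.

T ≈ 3.66 µs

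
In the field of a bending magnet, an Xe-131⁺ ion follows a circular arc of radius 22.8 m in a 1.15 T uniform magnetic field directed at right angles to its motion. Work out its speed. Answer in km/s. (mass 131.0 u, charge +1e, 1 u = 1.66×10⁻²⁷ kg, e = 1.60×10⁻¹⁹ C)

v ≈ 19300 km/s

From qvB = mv²/r, v = qBr/m.
v = (1×1.60×10^-19)(1.15)(22.8) / (2.17×10^-25) = 1.93×10^7 m/s.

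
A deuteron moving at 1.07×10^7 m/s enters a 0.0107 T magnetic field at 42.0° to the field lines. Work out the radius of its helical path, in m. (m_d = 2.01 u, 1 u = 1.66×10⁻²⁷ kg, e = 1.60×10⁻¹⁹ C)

r ≈ 14.0 m

Only the perpendicular component v⊥ = v sin42.0° = 7.16×10^6 m/s is bent by the field.
r = m v⊥ /(qB) = (3.34×10^-27)(7.16×10^6) / [(1×1.60×10^-19)(0.0107)] = 14.0 m.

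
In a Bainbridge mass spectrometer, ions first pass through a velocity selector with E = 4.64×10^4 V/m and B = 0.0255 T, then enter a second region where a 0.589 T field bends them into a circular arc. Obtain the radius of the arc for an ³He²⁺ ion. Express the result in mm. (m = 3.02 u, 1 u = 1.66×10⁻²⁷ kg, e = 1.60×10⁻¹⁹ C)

The selector passes v = E/B = 4.64×10^4/0.0255 = 1.82×10^6 m/s.
In the deflection region, r = mv/(qB₂) = (5.01×10^-27)(1.82×10^6) / [(2×1.60×10^-19)(0.589)] = 0.0484 m.

r ≈ 48.4 mm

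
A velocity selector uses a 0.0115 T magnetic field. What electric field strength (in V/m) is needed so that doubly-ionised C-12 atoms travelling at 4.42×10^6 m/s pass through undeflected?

E ≈ 5.08×10^4 V/m

qE = qvB ⇒ E = vB = (4.42×10^6)(0.0115) = 5.08×10^4 V/m.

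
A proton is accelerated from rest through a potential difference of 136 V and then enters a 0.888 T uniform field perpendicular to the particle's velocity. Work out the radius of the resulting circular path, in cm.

r ≈ 0.190 cm

The kinetic energy gained is K = qV = (1×1.60×10^-19)(136) = 2.18×10^-17 J.
v = √(2K/m) = 1.61×10^5 m/s.
r = mv/(qB) = (1.67×10^-27)(1.61×10^5) / [(1×1.60×10^-19)(0.888)] = 1.90×10^-3 m.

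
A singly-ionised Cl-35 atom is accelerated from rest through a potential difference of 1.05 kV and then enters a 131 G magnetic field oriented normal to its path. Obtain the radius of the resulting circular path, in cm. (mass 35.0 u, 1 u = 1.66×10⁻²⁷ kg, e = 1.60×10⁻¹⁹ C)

The kinetic energy gained is K = qV = (1×1.60×10^-19)(1050) = 1.68×10^-16 J.
v = √(2K/m) = 7.60×10^4 m/s.
r = mv/(qB) = (5.81×10^-26)(7.60×10^4) / [(1×1.60×10^-19)(0.0131)] = 2.11 m.

r ≈ 211 cm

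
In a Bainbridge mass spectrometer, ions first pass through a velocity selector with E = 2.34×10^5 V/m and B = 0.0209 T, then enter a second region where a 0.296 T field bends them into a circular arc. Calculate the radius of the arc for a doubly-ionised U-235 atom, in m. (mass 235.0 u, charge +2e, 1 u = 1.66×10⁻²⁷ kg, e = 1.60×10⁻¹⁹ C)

r ≈ 46.1 m

The selector passes v = E/B = 2.34×10^5/0.0209 = 1.12×10^7 m/s.
In the deflection region, r = mv/(qB₂) = (3.90×10^-25)(1.12×10^7) / [(2×1.60×10^-19)(0.296)] = 46.1 m.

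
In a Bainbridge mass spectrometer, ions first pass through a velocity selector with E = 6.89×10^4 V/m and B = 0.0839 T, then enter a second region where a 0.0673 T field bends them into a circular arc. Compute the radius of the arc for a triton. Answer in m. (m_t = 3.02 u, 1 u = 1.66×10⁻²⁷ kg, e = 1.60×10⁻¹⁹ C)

r ≈ 0.382 m

The selector passes v = E/B = 6.89×10^4/0.0839 = 8.21×10^5 m/s.
In the deflection region, r = mv/(qB₂) = (5.01×10^-27)(8.21×10^5) / [(1×1.60×10^-19)(0.0673)] = 0.382 m.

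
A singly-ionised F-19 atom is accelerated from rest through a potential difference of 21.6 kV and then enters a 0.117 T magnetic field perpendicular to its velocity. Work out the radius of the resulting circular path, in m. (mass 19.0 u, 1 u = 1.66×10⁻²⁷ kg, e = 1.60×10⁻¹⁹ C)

r ≈ 0.789 m

The kinetic energy gained is K = qV = (1×1.60×10^-19)(2.16×10^4) = 3.46×10^-15 J.
v = √(2K/m) = 4.68×10^5 m/s.
r = mv/(qB) = (3.15×10^-26)(4.68×10^5) / [(1×1.60×10^-19)(0.117)] = 0.789 m.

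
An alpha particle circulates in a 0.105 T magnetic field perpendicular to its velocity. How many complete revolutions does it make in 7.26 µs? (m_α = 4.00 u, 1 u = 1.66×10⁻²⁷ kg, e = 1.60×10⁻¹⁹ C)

T = 2πm/(qB) = 2π(6.64×10^-27) / [(2×1.60×10^-19)(0.105)] = 1.2417×10^-6 s.
N = t/T = 7.26×10^-6 / 1.2417×10^-6 ≈ 5.85, so 5 complete revolutions.

N = 5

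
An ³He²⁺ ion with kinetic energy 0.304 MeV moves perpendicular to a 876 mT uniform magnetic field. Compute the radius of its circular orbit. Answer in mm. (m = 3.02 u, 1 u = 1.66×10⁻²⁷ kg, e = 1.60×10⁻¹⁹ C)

Convert the energy: K = 0.304 MeV = 4.86×10^-14 J.
v = √(2K/m) = √(2·4.86×10^-14/5.01×10^-27) = 4.41×10^6 m/s.
r = mv/(qB) = (5.01×10^-27)(4.41×10^6) / [(2×1.60×10^-19)(0.876)] = 0.0788 m.

r ≈ 78.8 mm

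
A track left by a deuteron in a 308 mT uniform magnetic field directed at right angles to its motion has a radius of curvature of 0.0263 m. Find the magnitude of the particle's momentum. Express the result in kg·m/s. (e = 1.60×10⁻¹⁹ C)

Since qvB = mv²/r, the momentum p = mv = qBr.
p = (1×1.60×10^-19)(0.308)(0.0263) = 1.30×10^-21 kg·m/s.

p ≈ 1.30×10^-21 kg·m/s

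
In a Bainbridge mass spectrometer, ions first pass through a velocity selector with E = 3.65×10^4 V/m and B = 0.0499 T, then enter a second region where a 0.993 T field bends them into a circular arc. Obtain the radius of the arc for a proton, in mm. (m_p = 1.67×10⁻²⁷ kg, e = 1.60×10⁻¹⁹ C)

The selector passes v = E/B = 3.65×10^4/0.0499 = 7.31×10^5 m/s.
In the deflection region, r = mv/(qB₂) = (1.67×10^-27)(7.31×10^5) / [(1×1.60×10^-19)(0.993)] = 7.69×10^-3 m.

r ≈ 7.69 mm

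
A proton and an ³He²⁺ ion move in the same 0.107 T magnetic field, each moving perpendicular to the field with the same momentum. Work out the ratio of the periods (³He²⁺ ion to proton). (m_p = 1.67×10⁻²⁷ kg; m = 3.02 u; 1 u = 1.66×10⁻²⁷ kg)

T = 2πm/(qB) is independent of speed, so T₂/T₁ = (m₂/q₂)/(m₁/q₁).
T_{³He²⁺ ion}/T_{proton} = (5.01×10^-27/2e) / (1.67×10^-27/1e) = 1.50.

ratio ≈ 1.50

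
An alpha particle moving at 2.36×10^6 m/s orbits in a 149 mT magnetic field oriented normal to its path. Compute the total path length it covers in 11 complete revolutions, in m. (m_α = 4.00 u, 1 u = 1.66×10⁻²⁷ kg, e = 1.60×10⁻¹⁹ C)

r = mv/(qB) = 0.329 m, so one revolution covers 2πr = 2.07 m.
In 11 revolutions: L = 11·2πr = 22.7 m.

L ≈ 22.7 m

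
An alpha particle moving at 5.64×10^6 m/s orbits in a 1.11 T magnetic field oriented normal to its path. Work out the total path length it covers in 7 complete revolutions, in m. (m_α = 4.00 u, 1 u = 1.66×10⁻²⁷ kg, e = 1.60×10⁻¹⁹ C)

r = mv/(qB) = 0.105 m, so one revolution covers 2πr = 0.662 m.
In 7 revolutions: L = 7·2πr = 4.64 m.

L ≈ 4.64 m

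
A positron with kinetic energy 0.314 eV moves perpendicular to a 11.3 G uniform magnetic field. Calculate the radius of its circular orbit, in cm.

Convert the energy: K = 0.314 eV = 5.02×10^-20 J.
v = √(2K/m) = √(2·5.02×10^-20/9.11×10^-31) = 3.32×10^5 m/s.
r = mv/(qB) = (9.11×10^-31)(3.32×10^5) / [(1×1.60×10^-19)(1.13×10^-3)] = 1.67×10^-3 m.

r ≈ 0.167 cm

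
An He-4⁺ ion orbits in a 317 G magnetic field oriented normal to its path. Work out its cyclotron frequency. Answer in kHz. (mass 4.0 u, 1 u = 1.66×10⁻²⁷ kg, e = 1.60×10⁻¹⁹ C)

f = qB/(2πm) = (1×1.60×10^-19)(0.0317) / [2π(6.64×10^-27)] = 1.22×10^5 Hz.

f ≈ 122 kHz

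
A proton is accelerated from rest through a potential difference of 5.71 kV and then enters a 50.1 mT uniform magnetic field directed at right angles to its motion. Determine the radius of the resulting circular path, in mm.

r ≈ 218 mm

The kinetic energy gained is K = qV = (1×1.60×10^-19)(5710) = 9.14×10^-16 J.
v = √(2K/m) = 1.05×10^6 m/s.
r = mv/(qB) = (1.67×10^-27)(1.05×10^6) / [(1×1.60×10^-19)(0.0501)] = 0.218 m.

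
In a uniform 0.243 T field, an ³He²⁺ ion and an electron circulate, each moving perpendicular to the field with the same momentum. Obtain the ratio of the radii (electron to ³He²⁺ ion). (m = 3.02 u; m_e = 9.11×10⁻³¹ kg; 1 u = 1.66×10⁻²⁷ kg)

r = p/(qB) ⇒ at equal p, r ∝ 1/q.
r_{electron}/r_{³He²⁺ ion} = 2.00.

ratio ≈ 2.00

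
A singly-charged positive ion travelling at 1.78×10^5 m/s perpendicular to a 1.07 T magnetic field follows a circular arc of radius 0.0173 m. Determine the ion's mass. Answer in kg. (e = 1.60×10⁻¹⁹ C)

m ≈ 1.66×10^-26 kg

qvB = mv²/r ⇒ m = qBr/v.
m = (1×1.60×10^-19)(1.07)(0.0173) / (1.78×10^5) = 1.66×10^-26 kg.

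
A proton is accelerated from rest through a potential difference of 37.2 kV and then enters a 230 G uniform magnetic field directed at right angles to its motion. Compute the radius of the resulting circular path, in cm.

r ≈ 121 cm

The kinetic energy gained is K = qV = (1×1.60×10^-19)(3.72×10^4) = 5.95×10^-15 J.
v = √(2K/m) = 2.67×10^6 m/s.
r = mv/(qB) = (1.67×10^-27)(2.67×10^6) / [(1×1.60×10^-19)(0.0230)] = 1.21 m.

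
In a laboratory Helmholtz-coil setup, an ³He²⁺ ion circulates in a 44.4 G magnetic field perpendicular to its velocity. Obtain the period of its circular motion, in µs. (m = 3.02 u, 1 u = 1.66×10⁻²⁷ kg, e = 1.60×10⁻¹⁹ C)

The cyclotron period is independent of speed: T = 2πm/(qB).
T = 2π(5.01×10^-27) / [(2×1.60×10^-19)(4.44×10^-3)] = 2.22×10^-5 s.

T ≈ 22.2 µs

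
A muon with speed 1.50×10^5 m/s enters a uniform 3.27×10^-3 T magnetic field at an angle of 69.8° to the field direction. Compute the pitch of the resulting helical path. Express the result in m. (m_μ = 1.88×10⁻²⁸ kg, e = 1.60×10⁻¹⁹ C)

The velocity component along B is v∥ = v cos69.8° = 5.18×10^4 m/s.
The cyclotron period T = 2πm/(qB) = 2.26×10^-6 s is set by m, q, B alone.
Pitch = v∥·T = (5.18×10^4)(2.26×10^-6) = 0.117 m.

pitch ≈ 0.117 m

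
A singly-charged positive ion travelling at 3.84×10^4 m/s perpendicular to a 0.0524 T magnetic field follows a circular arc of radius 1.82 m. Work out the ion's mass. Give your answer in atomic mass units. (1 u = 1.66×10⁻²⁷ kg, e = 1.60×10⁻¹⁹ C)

qvB = mv²/r ⇒ m = qBr/v.
m = (1×1.60×10^-19)(0.0524)(1.82) / (3.84×10^4) = 3.97×10^-25 kg = 239 u.

m ≈ 239 u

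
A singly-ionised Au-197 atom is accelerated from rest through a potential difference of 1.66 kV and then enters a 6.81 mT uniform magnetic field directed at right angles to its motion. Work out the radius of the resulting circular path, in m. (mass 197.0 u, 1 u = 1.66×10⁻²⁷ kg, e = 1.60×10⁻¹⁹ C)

r ≈ 12.1 m

The kinetic energy gained is K = qV = (1×1.60×10^-19)(1660) = 2.66×10^-16 J.
v = √(2K/m) = 4.03×10^4 m/s.
r = mv/(qB) = (3.27×10^-25)(4.03×10^4) / [(1×1.60×10^-19)(6.81×10^-3)] = 12.1 m.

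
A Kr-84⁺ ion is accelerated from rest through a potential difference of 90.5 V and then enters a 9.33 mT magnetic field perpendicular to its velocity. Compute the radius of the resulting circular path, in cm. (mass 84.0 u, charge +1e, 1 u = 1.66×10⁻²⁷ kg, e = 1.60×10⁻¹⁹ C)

The kinetic energy gained is K = qV = (1×1.60×10^-19)(90.5) = 1.45×10^-17 J.
v = √(2K/m) = 1.44×10^4 m/s.
r = mv/(qB) = (1.39×10^-25)(1.44×10^4) / [(1×1.60×10^-19)(9.33×10^-3)] = 1.35 m.

r ≈ 135 cm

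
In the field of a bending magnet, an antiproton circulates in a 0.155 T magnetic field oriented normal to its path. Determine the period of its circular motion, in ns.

The cyclotron period is independent of speed: T = 2πm/(qB).
T = 2π(1.67×10^-27) / [(1×1.60×10^-19)(0.155)] = 4.23×10^-7 s.

T ≈ 423 ns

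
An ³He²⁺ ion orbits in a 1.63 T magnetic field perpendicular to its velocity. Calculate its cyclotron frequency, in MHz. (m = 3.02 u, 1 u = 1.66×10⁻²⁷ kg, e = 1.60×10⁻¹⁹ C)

f = qB/(2πm) = (2×1.60×10^-19)(1.63) / [2π(5.01×10^-27)] = 1.66×10^7 Hz.

f ≈ 16.6 MHz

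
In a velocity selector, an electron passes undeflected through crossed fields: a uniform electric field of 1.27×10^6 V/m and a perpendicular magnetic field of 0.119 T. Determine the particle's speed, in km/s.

v ≈ 10700 km/s

For zero net force, qE = qvB, so v = E/B.
v = (1.27×10^6) / (0.119) = 1.07×10^7 m/s.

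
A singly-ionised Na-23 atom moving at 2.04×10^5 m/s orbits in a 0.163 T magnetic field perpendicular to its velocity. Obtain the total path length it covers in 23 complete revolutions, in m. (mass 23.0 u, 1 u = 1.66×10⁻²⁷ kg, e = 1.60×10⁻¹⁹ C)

L ≈ 43.2 m

r = mv/(qB) = 0.299 m, so one revolution covers 2πr = 1.88 m.
In 23 revolutions: L = 23·2πr = 43.2 m.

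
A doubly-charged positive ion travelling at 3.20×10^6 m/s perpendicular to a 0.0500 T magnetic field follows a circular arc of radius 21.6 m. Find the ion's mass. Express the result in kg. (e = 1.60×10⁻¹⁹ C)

m ≈ 1.08×10^-25 kg

qvB = mv²/r ⇒ m = qBr/v.
m = (2×1.60×10^-19)(0.0500)(21.6) / (3.20×10^6) = 1.08×10^-25 kg.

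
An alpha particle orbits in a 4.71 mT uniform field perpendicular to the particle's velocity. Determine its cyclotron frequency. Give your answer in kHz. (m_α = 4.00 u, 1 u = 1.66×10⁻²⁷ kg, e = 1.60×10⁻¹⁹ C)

f ≈ 36.1 kHz

f = qB/(2πm) = (2×1.60×10^-19)(4.71×10^-3) / [2π(6.64×10^-27)] = 3.61×10^4 Hz.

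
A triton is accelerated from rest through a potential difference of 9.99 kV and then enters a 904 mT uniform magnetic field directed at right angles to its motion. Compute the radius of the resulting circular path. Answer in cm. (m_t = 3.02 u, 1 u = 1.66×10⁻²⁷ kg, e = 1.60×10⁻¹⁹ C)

The kinetic energy gained is K = qV = (1×1.60×10^-19)(9990) = 1.60×10^-15 J.
v = √(2K/m) = 7.99×10^5 m/s.
r = mv/(qB) = (5.01×10^-27)(7.99×10^5) / [(1×1.60×10^-19)(0.904)] = 0.0277 m.

r ≈ 2.77 cm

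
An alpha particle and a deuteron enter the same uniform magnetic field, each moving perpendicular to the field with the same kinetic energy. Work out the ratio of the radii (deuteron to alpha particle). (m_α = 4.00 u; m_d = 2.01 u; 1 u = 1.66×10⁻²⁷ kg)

r = √(2mK)/(qB) ⇒ at equal K, r ∝ √m/q.
r_{deuteron}/r_{alpha particle} = 1.42.

ratio ≈ 1.42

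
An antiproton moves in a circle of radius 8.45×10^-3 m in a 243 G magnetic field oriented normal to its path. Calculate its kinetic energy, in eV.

K ≈ 2.02 eV

v = qBr/m = (1×1.60×10^-19)(0.0243)(8.45×10^-3) / (1.67×10^-27) = 1.97×10^4 m/s.
K = ½mv² = 0.5·(1.67×10^-27)·(1.97×10^4)² = 3.23×10^-19 J = 2.02 eV.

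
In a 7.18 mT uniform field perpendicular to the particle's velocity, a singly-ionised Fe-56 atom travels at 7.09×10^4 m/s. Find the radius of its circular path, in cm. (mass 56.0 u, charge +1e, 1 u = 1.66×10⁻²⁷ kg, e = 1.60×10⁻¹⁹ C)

The magnetic force provides the centripetal force: qvB = mv²/r, so r = mv/(qB).
r = (9.30×10^-26 kg)(7.09×10^4 m/s) / [(1×1.60×10^-19 C)(7.18×10^-3 T)] = 5.74 m.

r ≈ 574 cm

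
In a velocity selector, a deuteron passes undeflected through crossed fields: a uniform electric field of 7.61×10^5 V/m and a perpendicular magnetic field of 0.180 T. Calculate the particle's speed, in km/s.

v ≈ 4230 km/s

For zero net force, qE = qvB, so v = E/B.
v = (7.61×10^5) / (0.180) = 4.23×10^6 m/s.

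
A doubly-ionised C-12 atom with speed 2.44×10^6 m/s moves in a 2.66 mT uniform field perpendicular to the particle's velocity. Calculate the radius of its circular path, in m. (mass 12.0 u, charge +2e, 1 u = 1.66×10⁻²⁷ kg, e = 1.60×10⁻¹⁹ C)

The magnetic force provides the centripetal force: qvB = mv²/r, so r = mv/(qB).
r = (1.99×10^-26 kg)(2.44×10^6 m/s) / [(2×1.60×10^-19 C)(2.66×10^-3 T)] = 57.1 m.

r ≈ 57.1 m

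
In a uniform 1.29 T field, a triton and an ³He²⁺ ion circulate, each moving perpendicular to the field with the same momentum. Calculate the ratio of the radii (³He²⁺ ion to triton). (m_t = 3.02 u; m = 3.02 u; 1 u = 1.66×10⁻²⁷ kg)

ratio ≈ 0.500

r = p/(qB) ⇒ at equal p, r ∝ 1/q.
r_{³He²⁺ ion}/r_{triton} = 0.500.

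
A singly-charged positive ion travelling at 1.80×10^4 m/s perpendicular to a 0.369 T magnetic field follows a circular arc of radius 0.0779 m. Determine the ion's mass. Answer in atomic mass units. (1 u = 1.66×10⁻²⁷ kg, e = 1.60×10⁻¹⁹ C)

m ≈ 154 u

qvB = mv²/r ⇒ m = qBr/v.
m = (1×1.60×10^-19)(0.369)(0.0779) / (1.80×10^4) = 2.56×10^-25 kg = 154 u.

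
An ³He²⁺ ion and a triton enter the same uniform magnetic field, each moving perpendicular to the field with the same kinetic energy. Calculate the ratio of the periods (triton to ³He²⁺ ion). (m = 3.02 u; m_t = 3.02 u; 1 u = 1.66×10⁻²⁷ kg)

ratio ≈ 2.00

T = 2πm/(qB) is independent of speed, so T₂/T₁ = (m₂/q₂)/(m₁/q₁).
T_{triton}/T_{³He²⁺ ion} = (5.01×10^-27/1e) / (5.01×10^-27/2e) = 2.00.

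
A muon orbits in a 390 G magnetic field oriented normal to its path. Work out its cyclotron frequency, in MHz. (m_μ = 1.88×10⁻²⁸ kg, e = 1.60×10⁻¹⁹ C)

f = qB/(2πm) = (1×1.60×10^-19)(0.0390) / [2π(1.88×10^-28)] = 5.28×10^6 Hz.

f ≈ 5.28 MHz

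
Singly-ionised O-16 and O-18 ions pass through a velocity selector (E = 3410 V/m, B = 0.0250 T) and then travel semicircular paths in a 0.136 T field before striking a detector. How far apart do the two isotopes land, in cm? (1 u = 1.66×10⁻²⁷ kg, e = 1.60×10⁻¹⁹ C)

Δd ≈ 4.16 cm

Both emerge at v = E/B₁ = 1.36×10^5 m/s.
r = mv/(qB₂), so r₁ = 0.1665 m and r₂ = 0.1873 m, giving Δr = 0.0208 m.
After a semicircle each ion lands a diameter 2r from the entry slit, so the separation is 2Δr = 0.0416 m.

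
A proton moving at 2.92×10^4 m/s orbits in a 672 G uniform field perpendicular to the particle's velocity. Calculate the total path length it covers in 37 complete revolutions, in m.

L ≈ 1.05 m

r = mv/(qB) = 4.54×10^-3 m, so one revolution covers 2πr = 0.0285 m.
In 37 revolutions: L = 37·2πr = 1.05 m.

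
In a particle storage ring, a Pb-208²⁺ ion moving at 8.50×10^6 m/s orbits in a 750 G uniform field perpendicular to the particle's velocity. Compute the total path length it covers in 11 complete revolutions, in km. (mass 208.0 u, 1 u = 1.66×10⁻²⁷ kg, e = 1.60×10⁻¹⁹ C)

r = mv/(qB) = 122 m, so one revolution covers 2πr = 768 m.
In 11 revolutions: L = 11·2πr = 8450 m.

L ≈ 8.45 km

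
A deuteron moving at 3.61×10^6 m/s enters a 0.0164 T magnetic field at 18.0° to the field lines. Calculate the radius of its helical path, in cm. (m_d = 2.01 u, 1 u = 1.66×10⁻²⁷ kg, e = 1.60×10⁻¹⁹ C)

r ≈ 142 cm

Only the perpendicular component v⊥ = v sin18.0° = 1.12×10^6 m/s is bent by the field.
r = m v⊥ /(qB) = (3.34×10^-27)(1.12×10^6) / [(1×1.60×10^-19)(0.0164)] = 1.42 m.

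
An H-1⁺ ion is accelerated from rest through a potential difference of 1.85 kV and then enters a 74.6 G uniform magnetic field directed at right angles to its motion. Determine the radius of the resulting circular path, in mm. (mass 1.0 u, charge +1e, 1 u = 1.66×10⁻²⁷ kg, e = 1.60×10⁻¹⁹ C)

r ≈ 831 mm

The kinetic energy gained is K = qV = (1×1.60×10^-19)(1850) = 2.96×10^-16 J.
v = √(2K/m) = 5.97×10^5 m/s.
r = mv/(qB) = (1.66×10^-27)(5.97×10^5) / [(1×1.60×10^-19)(7.46×10^-3)] = 0.831 m.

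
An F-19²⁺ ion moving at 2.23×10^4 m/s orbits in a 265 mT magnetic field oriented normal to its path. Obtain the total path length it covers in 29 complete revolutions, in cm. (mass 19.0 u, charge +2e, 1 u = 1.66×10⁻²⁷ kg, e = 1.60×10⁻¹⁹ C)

L ≈ 151 cm

r = mv/(qB) = 8.29×10^-3 m, so one revolution covers 2πr = 0.0521 m.
In 29 revolutions: L = 29·2πr = 1.51 m.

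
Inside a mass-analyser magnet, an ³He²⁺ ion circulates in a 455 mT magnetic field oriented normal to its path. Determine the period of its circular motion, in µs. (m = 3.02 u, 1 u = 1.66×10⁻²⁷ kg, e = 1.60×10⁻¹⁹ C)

T ≈ 0.216 µs

The cyclotron period is independent of speed: T = 2πm/(qB).
T = 2π(5.01×10^-27) / [(2×1.60×10^-19)(0.455)] = 2.16×10^-7 s.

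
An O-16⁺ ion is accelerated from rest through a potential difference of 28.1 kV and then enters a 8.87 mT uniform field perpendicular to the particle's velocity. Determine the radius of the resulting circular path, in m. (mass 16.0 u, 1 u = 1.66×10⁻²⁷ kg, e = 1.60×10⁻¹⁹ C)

r ≈ 10.9 m

The kinetic energy gained is K = qV = (1×1.60×10^-19)(2.81×10^4) = 4.50×10^-15 J.
v = √(2K/m) = 5.82×10^5 m/s.
r = mv/(qB) = (2.66×10^-26)(5.82×10^5) / [(1×1.60×10^-19)(8.87×10^-3)] = 10.9 m.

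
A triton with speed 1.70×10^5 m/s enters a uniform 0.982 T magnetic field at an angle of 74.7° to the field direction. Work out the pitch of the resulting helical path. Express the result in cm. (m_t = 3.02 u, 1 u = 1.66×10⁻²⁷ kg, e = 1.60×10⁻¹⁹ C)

The velocity component along B is v∥ = v cos74.7° = 4.49×10^4 m/s.
The cyclotron period T = 2πm/(qB) = 2.00×10^-7 s is set by m, q, B alone.
Pitch = v∥·T = (4.49×10^4)(2.00×10^-7) = 8.99×10^-3 m.

pitch ≈ 0.899 cm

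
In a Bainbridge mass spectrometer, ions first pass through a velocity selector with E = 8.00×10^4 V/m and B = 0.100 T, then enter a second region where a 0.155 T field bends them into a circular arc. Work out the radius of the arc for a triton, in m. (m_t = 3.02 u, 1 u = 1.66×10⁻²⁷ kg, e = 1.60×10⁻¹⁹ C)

The selector passes v = E/B = 8.00×10^4/0.100 = 8.00×10^5 m/s.
In the deflection region, r = mv/(qB₂) = (5.01×10^-27)(8.00×10^5) / [(1×1.60×10^-19)(0.155)] = 0.162 m.

r ≈ 0.162 m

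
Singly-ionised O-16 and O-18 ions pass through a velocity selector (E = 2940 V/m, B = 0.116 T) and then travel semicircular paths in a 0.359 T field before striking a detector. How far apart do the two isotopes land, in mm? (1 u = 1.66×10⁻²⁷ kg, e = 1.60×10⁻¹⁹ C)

Both emerge at v = E/B₁ = 2.53×10^4 m/s.
r = mv/(qB₂), so r₁ = 0.01172 m and r₂ = 0.01318 m, giving Δr = 1.46×10^-3 m.
After a semicircle each ion lands a diameter 2r from the entry slit, so the separation is 2Δr = 2.93×10^-3 m.

Δd ≈ 2.93 mm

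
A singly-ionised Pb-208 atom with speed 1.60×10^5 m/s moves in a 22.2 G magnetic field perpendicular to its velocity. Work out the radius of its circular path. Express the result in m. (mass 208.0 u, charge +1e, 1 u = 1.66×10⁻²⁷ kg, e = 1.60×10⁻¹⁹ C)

The magnetic force provides the centripetal force: qvB = mv²/r, so r = mv/(qB).
r = (3.45×10^-25 kg)(1.60×10^5 m/s) / [(1×1.60×10^-19 C)(2.22×10^-3 T)] = 156 m.

r ≈ 156 m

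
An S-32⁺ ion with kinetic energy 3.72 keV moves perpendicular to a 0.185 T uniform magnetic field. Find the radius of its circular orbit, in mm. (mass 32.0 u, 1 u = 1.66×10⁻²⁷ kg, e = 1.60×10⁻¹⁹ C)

Convert the energy: K = 3.72 keV = 5.95×10^-16 J.
v = √(2K/m) = √(2·5.95×10^-16/5.31×10^-26) = 1.50×10^5 m/s.
r = mv/(qB) = (5.31×10^-26)(1.50×10^5) / [(1×1.60×10^-19)(0.185)] = 0.269 m.

r ≈ 269 mm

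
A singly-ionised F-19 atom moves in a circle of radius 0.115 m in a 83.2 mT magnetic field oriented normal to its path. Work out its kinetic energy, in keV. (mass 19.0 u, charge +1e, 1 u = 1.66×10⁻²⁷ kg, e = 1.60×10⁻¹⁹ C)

K ≈ 0.232 keV

v = qBr/m = (1×1.60×10^-19)(0.0832)(0.115) / (3.15×10^-26) = 4.85×10^4 m/s.
K = ½mv² = 0.5·(3.15×10^-26)·(4.85×10^4)² = 3.72×10^-17 J = 0.232 keV.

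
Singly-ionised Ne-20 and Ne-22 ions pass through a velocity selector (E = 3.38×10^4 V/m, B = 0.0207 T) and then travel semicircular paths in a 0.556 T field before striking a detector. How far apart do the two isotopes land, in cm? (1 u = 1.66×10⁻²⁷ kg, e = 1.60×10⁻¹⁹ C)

Both emerge at v = E/B₁ = 1.63×10^6 m/s.
r = mv/(qB₂), so r₁ = 0.6094 m and r₂ = 0.6703 m, giving Δr = 0.0609 m.
After a semicircle each ion lands a diameter 2r from the entry slit, so the separation is 2Δr = 0.122 m.

Δd ≈ 12.2 cm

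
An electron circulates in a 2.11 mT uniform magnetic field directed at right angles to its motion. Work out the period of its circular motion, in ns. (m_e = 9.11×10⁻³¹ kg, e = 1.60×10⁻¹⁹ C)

T ≈ 17.0 ns

The cyclotron period is independent of speed: T = 2πm/(qB).
T = 2π(9.11×10^-31) / [(1×1.60×10^-19)(2.11×10^-3)] = 1.70×10^-8 s.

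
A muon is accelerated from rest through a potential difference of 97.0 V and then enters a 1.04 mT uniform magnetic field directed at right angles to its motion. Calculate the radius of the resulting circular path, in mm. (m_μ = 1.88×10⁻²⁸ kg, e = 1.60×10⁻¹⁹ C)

The kinetic energy gained is K = qV = (1×1.60×10^-19)(97.0) = 1.55×10^-17 J.
v = √(2K/m) = 4.06×10^5 m/s.
r = mv/(qB) = (1.88×10^-28)(4.06×10^5) / [(1×1.60×10^-19)(1.04×10^-3)] = 0.459 m.

r ≈ 459 mm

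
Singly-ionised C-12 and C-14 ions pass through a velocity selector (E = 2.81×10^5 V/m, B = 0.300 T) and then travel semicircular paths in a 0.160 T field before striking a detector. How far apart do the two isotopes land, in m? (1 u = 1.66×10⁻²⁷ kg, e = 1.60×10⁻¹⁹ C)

Both emerge at v = E/B₁ = 9.37×10^5 m/s.
r = mv/(qB₂), so r₁ = 0.729 m and r₂ = 0.850 m, giving Δr = 0.121 m.
After a semicircle each ion lands a diameter 2r from the entry slit, so the separation is 2Δr = 0.243 m.

Δd ≈ 0.243 m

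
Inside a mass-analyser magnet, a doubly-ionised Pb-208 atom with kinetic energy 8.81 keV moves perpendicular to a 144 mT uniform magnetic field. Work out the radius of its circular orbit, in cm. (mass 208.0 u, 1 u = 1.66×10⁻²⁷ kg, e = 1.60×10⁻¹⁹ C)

Convert the energy: K = 8.81 keV = 1.41×10^-15 J.
v = √(2K/m) = √(2·1.41×10^-15/3.45×10^-25) = 9.04×10^4 m/s.
r = mv/(qB) = (3.45×10^-25)(9.04×10^4) / [(2×1.60×10^-19)(0.144)] = 0.677 m.

r ≈ 67.7 cm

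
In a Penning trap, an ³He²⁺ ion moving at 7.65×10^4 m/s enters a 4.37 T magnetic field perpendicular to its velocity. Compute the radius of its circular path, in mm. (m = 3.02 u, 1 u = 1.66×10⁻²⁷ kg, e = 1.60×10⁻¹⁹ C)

The magnetic force provides the centripetal force: qvB = mv²/r, so r = mv/(qB).
r = (5.01×10^-27 kg)(7.65×10^4 m/s) / [(2×1.60×10^-19 C)(4.37 T)] = 2.74×10^-4 m.

r ≈ 0.274 mm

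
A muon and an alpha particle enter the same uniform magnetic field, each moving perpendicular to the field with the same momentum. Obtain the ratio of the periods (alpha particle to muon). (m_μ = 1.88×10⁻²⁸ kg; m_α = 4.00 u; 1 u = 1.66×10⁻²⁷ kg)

T = 2πm/(qB) is independent of speed, so T₂/T₁ = (m₂/q₂)/(m₁/q₁).
T_{alpha particle}/T_{muon} = (6.64×10^-27/2e) / (1.88×10^-28/1e) = 17.7.

ratio ≈ 17.7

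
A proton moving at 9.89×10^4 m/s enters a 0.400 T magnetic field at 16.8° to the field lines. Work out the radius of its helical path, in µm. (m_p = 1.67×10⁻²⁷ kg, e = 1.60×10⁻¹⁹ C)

r ≈ 746 µm

Only the perpendicular component v⊥ = v sin16.8° = 2.86×10^4 m/s is bent by the field.
r = m v⊥ /(qB) = (1.67×10^-27)(2.86×10^4) / [(1×1.60×10^-19)(0.400)] = 7.46×10^-4 m.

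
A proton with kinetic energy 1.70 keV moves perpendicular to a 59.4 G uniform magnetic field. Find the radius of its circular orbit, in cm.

r ≈ 100 cm

Convert the energy: K = 1.70 keV = 2.72×10^-16 J.
v = √(2K/m) = √(2·2.72×10^-16/1.67×10^-27) = 5.71×10^5 m/s.
r = mv/(qB) = (1.67×10^-27)(5.71×10^5) / [(1×1.60×10^-19)(5.94×10^-3)] = 1.00 m.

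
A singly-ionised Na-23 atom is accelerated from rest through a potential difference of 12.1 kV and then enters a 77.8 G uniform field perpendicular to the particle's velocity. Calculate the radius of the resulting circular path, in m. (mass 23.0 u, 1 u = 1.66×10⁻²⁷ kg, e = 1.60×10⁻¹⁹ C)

r ≈ 9.77 m

The kinetic energy gained is K = qV = (1×1.60×10^-19)(1.21×10^4) = 1.94×10^-15 J.
v = √(2K/m) = 3.18×10^5 m/s.
r = mv/(qB) = (3.82×10^-26)(3.18×10^5) / [(1×1.60×10^-19)(7.78×10^-3)] = 9.77 m.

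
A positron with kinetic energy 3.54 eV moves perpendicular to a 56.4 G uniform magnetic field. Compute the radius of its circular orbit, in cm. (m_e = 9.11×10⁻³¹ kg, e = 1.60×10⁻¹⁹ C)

Convert the energy: K = 3.54 eV = 5.66×10^-19 J.
v = √(2K/m) = √(2·5.66×10^-19/9.11×10^-31) = 1.12×10^6 m/s.
r = mv/(qB) = (9.11×10^-31)(1.12×10^6) / [(1×1.60×10^-19)(5.64×10^-3)] = 1.13×10^-3 m.

r ≈ 0.113 cm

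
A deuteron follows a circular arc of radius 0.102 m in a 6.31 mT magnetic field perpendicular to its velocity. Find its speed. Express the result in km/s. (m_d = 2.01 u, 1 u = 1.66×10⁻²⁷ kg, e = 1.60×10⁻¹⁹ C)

From qvB = mv²/r, v = qBr/m.
v = (1×1.60×10^-19)(6.31×10^-3)(0.102) / (3.34×10^-27) = 3.09×10^4 m/s.

v ≈ 30.9 km/s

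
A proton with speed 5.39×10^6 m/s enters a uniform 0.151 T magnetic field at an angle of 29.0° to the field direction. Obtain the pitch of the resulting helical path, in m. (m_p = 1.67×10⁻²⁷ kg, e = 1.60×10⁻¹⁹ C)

pitch ≈ 2.05 m

The velocity component along B is v∥ = v cos29.0° = 4.71×10^6 m/s.
The cyclotron period T = 2πm/(qB) = 4.34×10^-7 s is set by m, q, B alone.
Pitch = v∥·T = (4.71×10^6)(4.34×10^-7) = 2.05 m.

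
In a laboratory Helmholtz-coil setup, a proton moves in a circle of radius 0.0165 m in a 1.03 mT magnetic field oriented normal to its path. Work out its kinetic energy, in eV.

K ≈ 0.0138 eV

v = qBr/m = (1×1.60×10^-19)(1.03×10^-3)(0.0165) / (1.67×10^-27) = 1630 m/s.
K = ½mv² = 0.5·(1.67×10^-27)·(1630)² = 2.21×10^-21 J = 0.0138 eV.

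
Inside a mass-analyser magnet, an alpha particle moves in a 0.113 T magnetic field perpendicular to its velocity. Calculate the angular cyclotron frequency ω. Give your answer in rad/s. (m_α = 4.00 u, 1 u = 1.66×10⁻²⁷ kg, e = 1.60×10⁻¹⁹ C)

ω = qB/m = (2×1.60×10^-19)(0.113) / (6.64×10^-27) = 5.45×10^6 rad/s.

ω ≈ 5.45×10^6 rad/s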